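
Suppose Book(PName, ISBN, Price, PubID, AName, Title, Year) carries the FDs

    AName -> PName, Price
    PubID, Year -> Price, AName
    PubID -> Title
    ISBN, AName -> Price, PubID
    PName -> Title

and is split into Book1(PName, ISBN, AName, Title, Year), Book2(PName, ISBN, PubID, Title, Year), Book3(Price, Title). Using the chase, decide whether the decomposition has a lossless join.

No

Chase test. Columns are PName, ISBN, Price, PubID, AName, Title, Year; row i has aⱼ where attribute j ∈ Booki, else bᵢⱼ.
Initial tableau (one row per fragment):
  row 1: a1 a2 b13 b14 a5 a6 a7
  row 2: a1 a2 b23 a4 b25 a6 a7
  row 3: b31 b32 a3 b34 b35 a6 b37
No row becomes fully distinguished — the join is lossy.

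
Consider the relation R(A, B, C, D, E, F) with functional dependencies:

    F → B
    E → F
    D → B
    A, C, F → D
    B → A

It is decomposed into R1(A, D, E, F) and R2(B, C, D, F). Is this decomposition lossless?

Common attributes: R1 ∩ R2 = {D, F}.
Closure of {D, F}: F → B applies, adding B; B → A applies, adding A. So (D, F)⁺ = {A, B, D, F}.
The closure contains neither all of R1 = {A, D, E, F} nor all of R2 = {B, C, D, F}, so the common attributes are not a superkey of either fragment. The join is lossy.

No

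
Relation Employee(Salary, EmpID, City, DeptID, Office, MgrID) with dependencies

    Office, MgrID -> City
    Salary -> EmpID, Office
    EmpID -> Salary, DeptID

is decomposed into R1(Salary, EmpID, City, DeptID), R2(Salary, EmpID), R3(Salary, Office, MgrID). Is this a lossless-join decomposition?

Chase test. Columns are Salary, EmpID, City, DeptID, Office, MgrID; row i has aⱼ where attribute j ∈ Ri, else bᵢⱼ.
Initial tableau (one row per fragment):
  row 1: a1 a2 a3 a4 b15 b16
  row 2: a1 a2 b23 b24 b25 b26
  row 3: a1 b32 b33 b34 a5 a6
Rows 1 and 2 agree on Salary; apply Salary→EmpID, Office and equate their EmpID, Office entries.
Rows 1 and 3 agree on Salary; apply Salary→EmpID, Office and equate their EmpID, Office entries.
Rows 1 and 2 agree on EmpID; apply EmpID→Salary, DeptID and equate their Salary, DeptID entries.
Rows 1 and 3 agree on EmpID; apply EmpID→Salary, DeptID and equate their Salary, DeptID entries.
No row becomes fully distinguished — the join is lossy.

No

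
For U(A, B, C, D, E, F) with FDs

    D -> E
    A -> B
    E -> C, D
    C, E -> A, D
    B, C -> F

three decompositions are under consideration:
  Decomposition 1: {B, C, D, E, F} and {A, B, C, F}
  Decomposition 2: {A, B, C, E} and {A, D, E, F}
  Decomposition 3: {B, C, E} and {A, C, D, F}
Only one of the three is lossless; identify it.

Decomposition 2

Decomposition 1: common = {B, C, F}, closure = {B, C, F} → lossy.
Decomposition 2: common = {A, E}, closure = {A, B, C, D, E, F} → lossless.
Decomposition 3: common = {C}, closure = {C} → lossy.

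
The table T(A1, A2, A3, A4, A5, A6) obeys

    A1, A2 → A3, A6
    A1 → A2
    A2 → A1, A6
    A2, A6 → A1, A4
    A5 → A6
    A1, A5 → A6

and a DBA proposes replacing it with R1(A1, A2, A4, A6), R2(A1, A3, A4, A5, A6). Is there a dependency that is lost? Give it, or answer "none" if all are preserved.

A1, A2 → A3, A6: restricted closure across fragments reaches A3, A6.
A1 → A2 lies within R1.
A2 → A1, A6 lies within R1.
A2, A6 → A1, A4 lies within R1.
A5 → A6 lies within R2.
A1, A5 → A6 lies within R2.
Every dependency is enforceable on the fragments, so the decomposition is dependency-preserving.

none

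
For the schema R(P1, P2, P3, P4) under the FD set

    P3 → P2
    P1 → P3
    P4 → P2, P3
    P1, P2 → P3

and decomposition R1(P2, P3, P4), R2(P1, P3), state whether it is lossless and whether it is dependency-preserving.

Lossless test: (P3)⁺ = {P2, P3}, which is a superkey of neither fragment — lossy.
Dependency preservation: P1, P2 → P3 is not contained in any single fragment, but the restricted closure of its left-hand side across the fragments still reaches the right-hand side; the remaining FDs each lie inside some fragment. All dependencies are preserved.

lossy but dependency-preserving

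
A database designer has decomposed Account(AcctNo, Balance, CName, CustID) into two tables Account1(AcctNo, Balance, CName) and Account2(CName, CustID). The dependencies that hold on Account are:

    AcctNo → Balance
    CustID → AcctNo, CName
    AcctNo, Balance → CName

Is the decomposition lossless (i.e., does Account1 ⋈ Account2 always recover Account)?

No

Common attributes: Account1 ∩ Account2 = {CName}.
No dependency enlarges {CName}, so (CName)⁺ = {CName}.
The closure contains neither all of Account1 = {AcctNo, Balance, CName} nor all of Account2 = {CName, CustID}, so the common attributes are not a superkey of either fragment. The join is lossy.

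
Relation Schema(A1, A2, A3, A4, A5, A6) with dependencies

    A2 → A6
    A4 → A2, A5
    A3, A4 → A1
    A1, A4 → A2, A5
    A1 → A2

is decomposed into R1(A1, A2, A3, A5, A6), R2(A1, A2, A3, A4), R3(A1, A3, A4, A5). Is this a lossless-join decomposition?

Chase test. Columns are A1, A2, A3, A4, A5, A6; row i has aⱼ where attribute j ∈ Ri, else bᵢⱼ.
Initial tableau (one row per fragment):
  row 1: a1 a2 a3 b14 a5 a6
  row 2: a1 a2 a3 a4 b25 b26
  row 3: a1 b32 a3 a4 a5 b36
Rows 1 and 2 agree on A2; apply A2→A6 and equate their A6 entries.
Rows 2 and 3 agree on A4; apply A4→A2, A5 and equate their A2, A5 entries.
Rows 1 and 3 agree on A2; apply A2→A6 and equate their A6 entries.
Row 2 is now all distinguished symbols — the join is lossless.

Yes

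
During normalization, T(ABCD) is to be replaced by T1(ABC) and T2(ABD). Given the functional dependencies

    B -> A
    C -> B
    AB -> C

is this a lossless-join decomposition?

Yes

Common attributes: T1 ∩ T2 = {AB}.
Closure of {AB}: AB → C applies, adding C. So (AB)⁺ = {ABC}.
This closure contains every attribute of T1, so T1 ∩ T2 → T1. The join is lossless.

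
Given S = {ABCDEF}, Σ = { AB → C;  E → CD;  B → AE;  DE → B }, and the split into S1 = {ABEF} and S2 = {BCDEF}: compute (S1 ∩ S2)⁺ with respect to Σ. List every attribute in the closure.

S1 ∩ S2 = {BEF}.
E → CD applies, adding CD
B → AE applies, adding A
Closure: {ABCDEF}.

ABCDEF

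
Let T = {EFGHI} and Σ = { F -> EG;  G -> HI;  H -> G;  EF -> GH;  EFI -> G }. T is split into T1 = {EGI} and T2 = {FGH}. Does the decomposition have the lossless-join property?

No

Common attributes: T1 ∩ T2 = {G}.
Closure of {G}: G → HI applies, adding HI. So (G)⁺ = {GHI}.
The closure contains neither all of T1 = {EGI} nor all of T2 = {FGH}, so the common attributes are not a superkey of either fragment. The join is lossy.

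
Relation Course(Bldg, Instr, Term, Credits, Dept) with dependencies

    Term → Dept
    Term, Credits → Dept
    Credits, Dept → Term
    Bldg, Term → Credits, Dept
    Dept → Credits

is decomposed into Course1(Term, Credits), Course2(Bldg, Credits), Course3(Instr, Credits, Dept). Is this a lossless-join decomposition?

Chase test. Columns are Bldg, Instr, Term, Credits, Dept; row i has aⱼ where attribute j ∈ Coursei, else bᵢⱼ.
Initial tableau (one row per fragment):
  row 1: b11 b12 a3 a4 b15
  row 2: a1 b22 b23 a4 b25
  row 3: b31 a2 b33 a4 a5
No row becomes fully distinguished — the join is lossy.

No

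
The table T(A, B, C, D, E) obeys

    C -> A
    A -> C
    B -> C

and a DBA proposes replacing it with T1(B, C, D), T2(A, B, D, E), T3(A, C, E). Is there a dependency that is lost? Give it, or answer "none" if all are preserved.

C → A lies within T3.
A → C lies within T3.
B → C lies within T1.
Every dependency is enforceable on the fragments, so the decomposition is dependency-preserving.

none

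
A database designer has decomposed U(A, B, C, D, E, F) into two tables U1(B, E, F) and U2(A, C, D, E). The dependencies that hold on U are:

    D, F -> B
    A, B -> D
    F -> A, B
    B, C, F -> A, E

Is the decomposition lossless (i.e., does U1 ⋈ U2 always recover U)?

Common attributes: U1 ∩ U2 = {E}.
No dependency enlarges {E}, so (E)⁺ = {E}.
The closure contains neither all of U1 = {B, E, F} nor all of U2 = {A, C, D, E}, so the common attributes are not a superkey of either fragment. The join is lossy.

No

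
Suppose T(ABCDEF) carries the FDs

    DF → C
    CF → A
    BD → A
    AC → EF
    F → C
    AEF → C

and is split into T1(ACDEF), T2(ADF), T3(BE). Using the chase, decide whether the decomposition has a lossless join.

Chase test. Columns are ABCDEF; row i has aⱼ where attribute j ∈ Ti, else bᵢⱼ.
Initial tableau (one row per fragment):
  row 1: a1 b12 a3 a4 a5 a6
  row 2: a1 b22 b23 a4 b25 a6
  row 3: b31 a2 b33 b34 a5 b36
Rows 1 and 2 agree on DF; apply DF→C and equate their C entries.
Rows 1 and 2 agree on AC; apply AC→EF and equate their EF entries.
No row becomes fully distinguished — the join is lossy.

No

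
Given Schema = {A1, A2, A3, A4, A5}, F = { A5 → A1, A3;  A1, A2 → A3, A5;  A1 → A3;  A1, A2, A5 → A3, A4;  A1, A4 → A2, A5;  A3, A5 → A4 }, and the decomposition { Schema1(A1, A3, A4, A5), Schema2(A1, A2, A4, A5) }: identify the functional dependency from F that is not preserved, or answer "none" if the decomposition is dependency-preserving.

none

A5 → A1, A3 lies within Schema1.
A1, A2 → A3, A5: restricted closure across fragments reaches A3, A5.
A1 → A3 lies within Schema1.
A1, A2, A5 → A3, A4: restricted closure across fragments reaches A3, A4.
A1, A4 → A2, A5 lies within Schema2.
A3, A5 → A4 lies within Schema1.
Every dependency is enforceable on the fragments, so the decomposition is dependency-preserving.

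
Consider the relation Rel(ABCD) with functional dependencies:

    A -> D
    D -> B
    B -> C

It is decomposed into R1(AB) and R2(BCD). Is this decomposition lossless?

Common attributes: R1 ∩ R2 = {B}.
Closure of {B}: B → C applies, adding C. So (B)⁺ = {BC}.
The closure contains neither all of R1 = {AB} nor all of R2 = {BCD}, so the common attributes are not a superkey of either fragment. The join is lossy.

No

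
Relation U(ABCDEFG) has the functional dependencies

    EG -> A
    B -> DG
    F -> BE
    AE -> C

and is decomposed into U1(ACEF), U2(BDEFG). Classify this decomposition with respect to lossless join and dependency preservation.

lossless but not dependency-preserving

Lossless test: (EF)⁺ = {ABCDEFG}, which contains all of one fragment — lossless.
Dependency preservation: the restricted closure of {EG} across the fragments never reaches {A}, so EG → A cannot be enforced without a join — not preserved.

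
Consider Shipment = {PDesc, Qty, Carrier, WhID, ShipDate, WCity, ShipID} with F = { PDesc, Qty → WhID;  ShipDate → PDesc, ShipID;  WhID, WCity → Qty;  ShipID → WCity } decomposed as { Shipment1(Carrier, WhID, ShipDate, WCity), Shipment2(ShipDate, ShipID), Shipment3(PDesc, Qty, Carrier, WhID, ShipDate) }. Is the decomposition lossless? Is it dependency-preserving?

lossless but not dependency-preserving

Lossless test (chase): Rows 1 and 2 agree on ShipDate; apply ShipDate→PDesc, ShipID and equate their PDesc, ShipID entries. Rows 1 and 3 agree on ShipDate; apply ShipDate→PDesc, ShipID and equate their PDesc, ShipID entries. Rows 1 and 2 agree on ShipID; apply ShipID→WCity and equate their WCity entries. Rows 1 and 3 agree on ShipID; apply ShipID→WCity and equate their WCity entries. Rows 1 and 3 agree on WhID, WCity; apply WhID, WCity→Qty and equate their Qty entries. Row 1 is now all distinguished symbols — the join is lossless.
Dependency preservation: the restricted closure of {WhID, WCity} across the fragments never reaches {Qty}, so WhID, WCity → Qty cannot be enforced without a join — not preserved.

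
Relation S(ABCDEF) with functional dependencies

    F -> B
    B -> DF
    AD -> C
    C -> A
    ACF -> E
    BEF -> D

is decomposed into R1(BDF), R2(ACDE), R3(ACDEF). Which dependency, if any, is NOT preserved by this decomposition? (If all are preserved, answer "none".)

F → B lies within R1.
B → DF lies within R1.
AD → C lies within R2.
C → A lies within R2.
ACF → E lies within R3.
BEF → D: restricted closure across fragments reaches D.
Every dependency is enforceable on the fragments, so the decomposition is dependency-preserving.

none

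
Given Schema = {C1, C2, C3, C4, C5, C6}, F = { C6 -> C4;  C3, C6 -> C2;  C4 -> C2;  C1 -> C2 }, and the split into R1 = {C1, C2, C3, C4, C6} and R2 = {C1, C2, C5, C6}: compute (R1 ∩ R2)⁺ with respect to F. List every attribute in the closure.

C1, C2, C4, C6

R1 ∩ R2 = {C1, C2, C6}.
C6 → C4 applies, adding C4
Closure: {C1, C2, C4, C6}.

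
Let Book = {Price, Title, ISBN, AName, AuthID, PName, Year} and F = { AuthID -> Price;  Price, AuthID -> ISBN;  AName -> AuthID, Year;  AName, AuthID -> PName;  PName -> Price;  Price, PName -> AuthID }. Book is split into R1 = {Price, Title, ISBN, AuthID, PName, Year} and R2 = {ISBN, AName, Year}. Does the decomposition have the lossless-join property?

Common attributes: R1 ∩ R2 = {ISBN, Year}.
No dependency enlarges {ISBN, Year}, so (ISBN, Year)⁺ = {ISBN, Year}.
The closure contains neither all of R1 = {Price, Title, ISBN, AuthID, PName, Year} nor all of R2 = {ISBN, AName, Year}, so the common attributes are not a superkey of either fragment. The join is lossy.

No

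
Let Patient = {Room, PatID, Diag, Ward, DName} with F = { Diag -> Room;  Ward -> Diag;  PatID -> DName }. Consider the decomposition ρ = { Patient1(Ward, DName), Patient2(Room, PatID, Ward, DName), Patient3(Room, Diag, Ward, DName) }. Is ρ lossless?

Yes

Chase test. Columns are Room, PatID, Diag, Ward, DName; row i has aⱼ where attribute j ∈ Patienti, else bᵢⱼ.
Initial tableau (one row per fragment):
  row 1: b11 b12 b13 a4 a5
  row 2: a1 a2 b23 a4 a5
  row 3: a1 b32 a3 a4 a5
Rows 1 and 2 agree on Ward; apply Ward→Diag and equate their Diag entries.
Rows 1 and 3 agree on Ward; apply Ward→Diag and equate their Diag entries.
Rows 1 and 2 agree on Diag; apply Diag→Room and equate their Room entries.
Row 2 is now all distinguished symbols — the join is lossless.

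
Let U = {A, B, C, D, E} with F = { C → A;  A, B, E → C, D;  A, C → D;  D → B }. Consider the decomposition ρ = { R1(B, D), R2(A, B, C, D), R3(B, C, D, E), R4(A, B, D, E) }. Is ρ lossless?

Yes

Chase test. Columns are A, B, C, D, E; row i has aⱼ where attribute j ∈ Ri, else bᵢⱼ.
Initial tableau (one row per fragment):
  row 1: b11 a2 b13 a4 b15
  row 2: a1 a2 a3 a4 b25
  row 3: b31 a2 a3 a4 a5
  row 4: a1 a2 b43 a4 a5
Rows 2 and 3 agree on C; apply C→A and equate their A entries.
Rows 3 and 4 agree on A, B, E; apply A, B, E→C, D and equate their C, D entries.
Row 3 is now all distinguished symbols — the join is lossless.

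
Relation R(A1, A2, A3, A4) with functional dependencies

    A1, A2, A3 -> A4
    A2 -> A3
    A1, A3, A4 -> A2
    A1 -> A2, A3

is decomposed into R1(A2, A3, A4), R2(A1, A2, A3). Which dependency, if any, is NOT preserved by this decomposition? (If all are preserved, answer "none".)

Check A1, A2, A3 → A4: no single fragment contains all of {A1, A2, A3, A4}, and the restricted closure of {A1, A2, A3} across the fragments never reaches {A4}.
A2 → A3 is preserved.
A1, A3, A4 → A2 is preserved.
A1 → A2, A3 is preserved.

A1, A2, A3 -> A4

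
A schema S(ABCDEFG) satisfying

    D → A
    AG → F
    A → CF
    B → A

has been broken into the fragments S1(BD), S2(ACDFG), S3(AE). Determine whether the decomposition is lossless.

Chase test. Columns are ABCDEFG; row i has aⱼ where attribute j ∈ Si, else bᵢⱼ.
Initial tableau (one row per fragment):
  row 1: b11 a2 b13 a4 b15 b16 b17
  row 2: a1 b22 a3 a4 b25 a6 a7
  row 3: a1 b32 b33 b34 a5 b36 b37
Rows 1 and 2 agree on D; apply D→A and equate their A entries.
Rows 1 and 2 agree on A; apply A→CF and equate their CF entries.
Rows 1 and 3 agree on A; apply A→CF and equate their CF entries.
No row becomes fully distinguished — the join is lossy.

No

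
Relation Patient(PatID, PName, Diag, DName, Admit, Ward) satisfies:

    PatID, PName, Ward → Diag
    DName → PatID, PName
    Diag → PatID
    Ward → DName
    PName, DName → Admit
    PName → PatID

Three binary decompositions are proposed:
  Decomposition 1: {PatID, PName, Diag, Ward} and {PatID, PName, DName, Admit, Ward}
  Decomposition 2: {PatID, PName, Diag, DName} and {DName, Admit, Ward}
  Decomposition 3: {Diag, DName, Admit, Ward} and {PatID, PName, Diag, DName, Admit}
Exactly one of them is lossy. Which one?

Decomposition 1: common = {PatID, PName, Ward}, closure = {PatID, PName, Diag, DName, Admit, Ward} → lossless.
Decomposition 2: common = {DName}, closure = {PatID, PName, DName, Admit} → lossy.
Decomposition 3: common = {Diag, DName, Admit}, closure = {PatID, PName, Diag, DName, Admit} → lossless.

Decomposition 2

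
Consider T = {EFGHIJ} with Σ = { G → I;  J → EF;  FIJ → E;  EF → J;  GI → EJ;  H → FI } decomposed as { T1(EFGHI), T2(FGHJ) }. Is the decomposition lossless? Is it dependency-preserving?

lossless but not dependency-preserving

Lossless test: (FGH)⁺ = {EFGHIJ}, which contains all of one fragment — lossless.
Dependency preservation: the restricted closure of {J} across the fragments never reaches {EF}, so J → EF cannot be enforced without a join — not preserved.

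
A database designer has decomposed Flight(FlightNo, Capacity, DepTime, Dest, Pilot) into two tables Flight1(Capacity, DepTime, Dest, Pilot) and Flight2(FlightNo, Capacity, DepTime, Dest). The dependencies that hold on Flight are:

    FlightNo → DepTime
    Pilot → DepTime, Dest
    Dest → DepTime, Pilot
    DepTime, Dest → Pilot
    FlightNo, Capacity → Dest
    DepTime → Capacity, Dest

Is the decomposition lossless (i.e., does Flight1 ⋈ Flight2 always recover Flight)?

Common attributes: Flight1 ∩ Flight2 = {Capacity, DepTime, Dest}.
Closure of {Capacity, DepTime, Dest}: Dest → DepTime, Pilot applies, adding Pilot. So (Capacity, DepTime, Dest)⁺ = {Capacity, DepTime, Dest, Pilot}.
This closure contains every attribute of Flight1, so Flight1 ∩ Flight2 → Flight1. The join is lossless.

Yes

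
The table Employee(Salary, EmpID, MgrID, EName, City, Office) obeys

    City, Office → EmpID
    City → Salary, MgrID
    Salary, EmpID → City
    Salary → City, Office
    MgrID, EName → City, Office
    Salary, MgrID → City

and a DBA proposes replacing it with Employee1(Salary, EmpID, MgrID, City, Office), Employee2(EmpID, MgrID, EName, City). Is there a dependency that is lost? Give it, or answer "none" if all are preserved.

City, Office → EmpID lies within Employee1.
City → Salary, MgrID lies within Employee1.
Salary, EmpID → City lies within Employee1.
Salary → City, Office lies within Employee1.
MgrID, EName → City, Office: restricted closure across fragments reaches City, Office.
Salary, MgrID → City lies within Employee1.
Every dependency is enforceable on the fragments, so the decomposition is dependency-preserving.

none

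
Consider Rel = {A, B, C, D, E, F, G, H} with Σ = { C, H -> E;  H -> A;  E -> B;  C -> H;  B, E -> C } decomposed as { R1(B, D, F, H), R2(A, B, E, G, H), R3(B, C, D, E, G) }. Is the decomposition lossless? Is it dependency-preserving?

Lossless test (chase): Rows 1 and 2 agree on H; apply H→A and equate their A entries. Rows 2 and 3 agree on B, E; apply B, E→C and equate their C entries. Rows 2 and 3 agree on C; apply C→H and equate their H entries. Rows 1 and 3 agree on H; apply H→A and equate their A entries. No row becomes fully distinguished — the join is lossy.
Dependency preservation: C, H → E; C → H are not contained in any single fragment, but the restricted closure of each left-hand side across the fragments still reaches the right-hand side; the remaining FDs each lie inside some fragment. All dependencies are preserved.

lossy but dependency-preserving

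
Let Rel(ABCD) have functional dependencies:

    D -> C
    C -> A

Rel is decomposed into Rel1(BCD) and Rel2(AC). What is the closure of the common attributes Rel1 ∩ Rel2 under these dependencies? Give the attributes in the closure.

Rel1 ∩ Rel2 = {C}.
C → A applies, adding A
Closure: {AC}.

AC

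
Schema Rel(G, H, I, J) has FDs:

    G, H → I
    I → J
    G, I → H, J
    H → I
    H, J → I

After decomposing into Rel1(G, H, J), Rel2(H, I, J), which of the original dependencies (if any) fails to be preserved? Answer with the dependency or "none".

G, I → H, J

Check G, I → H, J: no single fragment contains all of {G, H, I, J}, and the restricted closure of {G, I} across the fragments never reaches {H, J}.
G, H → I is preserved.
I → J is preserved.
H → I is preserved.
H, J → I is preserved.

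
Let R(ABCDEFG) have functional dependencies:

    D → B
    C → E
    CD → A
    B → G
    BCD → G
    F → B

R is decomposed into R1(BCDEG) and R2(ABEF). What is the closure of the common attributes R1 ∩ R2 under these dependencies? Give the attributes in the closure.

BEG

R1 ∩ R2 = {BE}.
B → G applies, adding G
Closure: {BEG}.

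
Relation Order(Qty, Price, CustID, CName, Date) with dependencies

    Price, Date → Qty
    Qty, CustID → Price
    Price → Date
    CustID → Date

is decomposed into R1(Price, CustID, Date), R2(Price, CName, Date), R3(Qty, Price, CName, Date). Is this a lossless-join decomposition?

Chase test. Columns are Qty, Price, CustID, CName, Date; row i has aⱼ where attribute j ∈ Ri, else bᵢⱼ.
Initial tableau (one row per fragment):
  row 1: b11 a2 a3 b14 a5
  row 2: b21 a2 b23 a4 a5
  row 3: a1 a2 b33 a4 a5
Rows 1 and 2 agree on Price, Date; apply Price, Date→Qty and equate their Qty entries.
Rows 1 and 3 agree on Price, Date; apply Price, Date→Qty and equate their Qty entries.
No row becomes fully distinguished — the join is lossy.

No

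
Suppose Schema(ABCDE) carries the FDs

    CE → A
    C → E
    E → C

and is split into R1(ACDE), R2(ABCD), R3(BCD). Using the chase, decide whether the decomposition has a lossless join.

Chase test. Columns are ABCDE; row i has aⱼ where attribute j ∈ Ri, else bᵢⱼ.
Initial tableau (one row per fragment):
  row 1: a1 b12 a3 a4 a5
  row 2: a1 a2 a3 a4 b25
  row 3: b31 a2 a3 a4 b35
Rows 1 and 2 agree on C; apply C→E and equate their E entries.
Rows 1 and 3 agree on C; apply C→E and equate their E entries.
Rows 1 and 3 agree on CE; apply CE→A and equate their A entries.
Row 2 is now all distinguished symbols — the join is lossless.

Yes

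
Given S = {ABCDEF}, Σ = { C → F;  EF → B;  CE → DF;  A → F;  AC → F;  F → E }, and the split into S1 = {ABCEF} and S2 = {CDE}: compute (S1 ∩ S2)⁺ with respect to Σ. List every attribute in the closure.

BCDEF

S1 ∩ S2 = {CE}.
C → F applies, adding F
EF → B applies, adding B
CE → DF applies, adding D
Closure: {BCDEF}.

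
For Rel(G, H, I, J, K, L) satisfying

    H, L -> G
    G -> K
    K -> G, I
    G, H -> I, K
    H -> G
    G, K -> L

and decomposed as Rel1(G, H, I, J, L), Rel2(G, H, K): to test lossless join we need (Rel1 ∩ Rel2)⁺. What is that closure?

Rel1 ∩ Rel2 = {G, H}.
G → K applies, adding K
K → G, I applies, adding I
G, K → L applies, adding L
Closure: {G, H, I, K, L}.

G, H, I, K, L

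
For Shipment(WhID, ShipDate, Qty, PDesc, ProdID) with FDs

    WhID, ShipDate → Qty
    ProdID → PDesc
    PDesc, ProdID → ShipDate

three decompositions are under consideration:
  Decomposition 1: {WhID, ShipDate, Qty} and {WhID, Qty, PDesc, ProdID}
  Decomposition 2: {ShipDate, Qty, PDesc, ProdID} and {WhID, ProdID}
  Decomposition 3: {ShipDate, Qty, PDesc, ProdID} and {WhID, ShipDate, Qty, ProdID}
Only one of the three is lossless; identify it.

Decomposition 3

Decomposition 1: common = {WhID, Qty}, closure = {WhID, Qty} → lossy.
Decomposition 2: common = {ProdID}, closure = {ShipDate, PDesc, ProdID} → lossy.
Decomposition 3: common = {ShipDate, Qty, ProdID}, closure = {ShipDate, Qty, PDesc, ProdID} → lossless.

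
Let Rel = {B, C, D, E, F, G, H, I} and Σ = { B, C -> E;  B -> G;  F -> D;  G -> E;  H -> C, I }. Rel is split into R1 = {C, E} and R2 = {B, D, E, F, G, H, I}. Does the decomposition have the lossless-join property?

Common attributes: R1 ∩ R2 = {E}.
No dependency enlarges {E}, so (E)⁺ = {E}.
The closure contains neither all of R1 = {C, E} nor all of R2 = {B, D, E, F, G, H, I}, so the common attributes are not a superkey of either fragment. The join is lossy.

No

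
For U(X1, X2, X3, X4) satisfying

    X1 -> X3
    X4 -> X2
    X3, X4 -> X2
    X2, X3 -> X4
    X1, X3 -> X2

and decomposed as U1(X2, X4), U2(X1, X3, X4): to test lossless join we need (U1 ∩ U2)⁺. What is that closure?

X2, X4

U1 ∩ U2 = {X4}.
X4 → X2 applies, adding X2
Closure: {X2, X4}.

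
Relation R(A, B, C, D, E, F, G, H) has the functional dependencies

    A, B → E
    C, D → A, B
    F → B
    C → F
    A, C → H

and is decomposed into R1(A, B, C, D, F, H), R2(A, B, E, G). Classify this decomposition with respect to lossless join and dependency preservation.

lossy but dependency-preserving

Lossless test: (A, B)⁺ = {A, B, E}, which is a superkey of neither fragment — lossy.
Dependency preservation: every FD's attributes lie within a single fragment, so each can be enforced locally — preserved.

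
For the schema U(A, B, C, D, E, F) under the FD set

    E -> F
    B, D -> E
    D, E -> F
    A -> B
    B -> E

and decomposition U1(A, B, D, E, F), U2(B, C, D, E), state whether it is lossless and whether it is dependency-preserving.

lossy but dependency-preserving

Lossless test: (B, D, E)⁺ = {B, D, E, F}, which is a superkey of neither fragment — lossy.
Dependency preservation: every FD's attributes lie within a single fragment, so each can be enforced locally — preserved.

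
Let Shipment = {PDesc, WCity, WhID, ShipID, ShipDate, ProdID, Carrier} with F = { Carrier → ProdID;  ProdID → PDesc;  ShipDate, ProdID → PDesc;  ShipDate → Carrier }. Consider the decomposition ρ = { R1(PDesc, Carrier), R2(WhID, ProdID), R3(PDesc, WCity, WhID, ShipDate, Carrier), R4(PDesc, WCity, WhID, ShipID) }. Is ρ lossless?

No

Chase test. Columns are PDesc, WCity, WhID, ShipID, ShipDate, ProdID, Carrier; row i has aⱼ where attribute j ∈ Ri, else bᵢⱼ.
Initial tableau (one row per fragment):
  row 1: a1 b12 b13 b14 b15 b16 a7
  row 2: b21 b22 a3 b24 b25 a6 b27
  row 3: a1 a2 a3 b34 a5 b36 a7
  row 4: a1 a2 a3 a4 b45 b46 b47
Rows 1 and 3 agree on Carrier; apply Carrier→ProdID and equate their ProdID entries.
No row becomes fully distinguished — the join is lossy.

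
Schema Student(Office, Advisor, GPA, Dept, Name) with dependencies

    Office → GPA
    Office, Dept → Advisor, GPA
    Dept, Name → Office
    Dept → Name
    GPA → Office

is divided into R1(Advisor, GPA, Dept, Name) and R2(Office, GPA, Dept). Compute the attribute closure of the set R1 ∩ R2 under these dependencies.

Office, Advisor, GPA, Dept, Name

R1 ∩ R2 = {GPA, Dept}.
Dept → Name applies, adding Name
GPA → Office applies, adding Office
Office, Dept → Advisor, GPA applies, adding Advisor
Closure: {Office, Advisor, GPA, Dept, Name}.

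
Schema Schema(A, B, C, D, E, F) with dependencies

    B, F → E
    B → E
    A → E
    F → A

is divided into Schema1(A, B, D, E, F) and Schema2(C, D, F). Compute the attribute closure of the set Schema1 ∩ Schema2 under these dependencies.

Schema1 ∩ Schema2 = {D, F}.
F → A applies, adding A
A → E applies, adding E
Closure: {A, D, E, F}.

A, D, E, F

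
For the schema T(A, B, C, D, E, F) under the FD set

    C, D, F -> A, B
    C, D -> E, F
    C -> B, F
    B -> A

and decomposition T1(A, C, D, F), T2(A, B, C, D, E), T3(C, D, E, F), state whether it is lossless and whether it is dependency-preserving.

lossless and dependency-preserving

Lossless test (chase): Rows 1 and 3 agree on C, D, F; apply C, D, F→A, B and equate their A, B entries. Rows 1 and 2 agree on C, D; apply C, D→E, F and equate their E, F entries. Rows 1 and 2 agree on C; apply C→B, F and equate their B, F entries. Row 1 is now all distinguished symbols — the join is lossless.
Dependency preservation: C, D, F → A, B; C → B, F are not contained in any single fragment, but the restricted closure of each left-hand side across the fragments still reaches the right-hand side; the remaining FDs each lie inside some fragment. All dependencies are preserved.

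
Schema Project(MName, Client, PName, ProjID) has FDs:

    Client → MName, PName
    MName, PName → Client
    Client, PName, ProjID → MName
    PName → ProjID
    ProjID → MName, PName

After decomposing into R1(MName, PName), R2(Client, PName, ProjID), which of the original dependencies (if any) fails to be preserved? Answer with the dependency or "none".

none

Client → MName, PName: restricted closure across fragments reaches MName, PName.
MName, PName → Client: restricted closure across fragments reaches Client.
Client, PName, ProjID → MName: restricted closure across fragments reaches MName.
PName → ProjID lies within R2.
ProjID → MName, PName: restricted closure across fragments reaches MName, PName.
Every dependency is enforceable on the fragments, so the decomposition is dependency-preserving.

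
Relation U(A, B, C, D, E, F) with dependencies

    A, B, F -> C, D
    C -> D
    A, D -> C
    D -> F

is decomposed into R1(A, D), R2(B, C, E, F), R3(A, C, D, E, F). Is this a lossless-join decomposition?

Chase test. Columns are A, B, C, D, E, F; row i has aⱼ where attribute j ∈ Ri, else bᵢⱼ.
Initial tableau (one row per fragment):
  row 1: a1 b12 b13 a4 b15 b16
  row 2: b21 a2 a3 b24 a5 a6
  row 3: a1 b32 a3 a4 a5 a6
Rows 2 and 3 agree on C; apply C→D and equate their D entries.
Rows 1 and 3 agree on A, D; apply A, D→C and equate their C entries.
Rows 1 and 2 agree on D; apply D→F and equate their F entries.
No row becomes fully distinguished — the join is lossy.

No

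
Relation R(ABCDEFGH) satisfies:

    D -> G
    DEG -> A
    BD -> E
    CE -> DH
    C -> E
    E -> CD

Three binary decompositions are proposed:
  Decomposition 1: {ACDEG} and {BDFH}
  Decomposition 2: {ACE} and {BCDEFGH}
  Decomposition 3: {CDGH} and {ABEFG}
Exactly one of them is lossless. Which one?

Decomposition 1: common = {D}, closure = {DG} → lossy.
Decomposition 2: common = {CE}, closure = {ACDEGH} → lossless.
Decomposition 3: common = {G}, closure = {G} → lossy.

Decomposition 2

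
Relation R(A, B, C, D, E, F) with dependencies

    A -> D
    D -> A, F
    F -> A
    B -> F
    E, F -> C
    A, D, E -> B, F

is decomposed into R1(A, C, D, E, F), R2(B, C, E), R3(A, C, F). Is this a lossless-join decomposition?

No

Chase test. Columns are A, B, C, D, E, F; row i has aⱼ where attribute j ∈ Ri, else bᵢⱼ.
Initial tableau (one row per fragment):
  row 1: a1 b12 a3 a4 a5 a6
  row 2: b21 a2 a3 b24 a5 b26
  row 3: a1 b32 a3 b34 b35 a6
Rows 1 and 3 agree on A; apply A→D and equate their D entries.
No row becomes fully distinguished — the join is lossy.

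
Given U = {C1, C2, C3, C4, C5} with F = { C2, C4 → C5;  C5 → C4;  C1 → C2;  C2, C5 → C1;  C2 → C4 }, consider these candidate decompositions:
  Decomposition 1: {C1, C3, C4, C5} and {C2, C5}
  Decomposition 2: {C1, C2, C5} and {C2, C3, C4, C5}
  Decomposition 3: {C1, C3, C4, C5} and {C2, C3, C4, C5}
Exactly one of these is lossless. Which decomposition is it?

Decomposition 1: common = {C5}, closure = {C4, C5} → lossy.
Decomposition 2: common = {C2, C5}, closure = {C1, C2, C4, C5} → lossless.
Decomposition 3: common = {C3, C4, C5}, closure = {C3, C4, C5} → lossy.

Decomposition 2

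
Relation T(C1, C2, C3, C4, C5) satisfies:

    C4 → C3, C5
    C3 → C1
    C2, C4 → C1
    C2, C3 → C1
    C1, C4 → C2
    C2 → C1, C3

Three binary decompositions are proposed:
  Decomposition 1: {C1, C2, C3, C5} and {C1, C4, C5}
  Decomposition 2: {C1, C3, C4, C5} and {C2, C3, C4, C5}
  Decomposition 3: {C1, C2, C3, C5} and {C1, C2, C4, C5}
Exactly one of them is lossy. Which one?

Decomposition 1: common = {C1, C5}, closure = {C1, C5} → lossy.
Decomposition 2: common = {C3, C4, C5}, closure = {C1, C2, C3, C4, C5} → lossless.
Decomposition 3: common = {C1, C2, C5}, closure = {C1, C2, C3, C5} → lossless.

Decomposition 1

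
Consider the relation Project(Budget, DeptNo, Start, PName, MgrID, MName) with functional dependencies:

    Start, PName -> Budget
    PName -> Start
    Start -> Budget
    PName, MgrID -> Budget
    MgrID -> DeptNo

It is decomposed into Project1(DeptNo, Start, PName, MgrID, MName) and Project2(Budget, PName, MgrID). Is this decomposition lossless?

Common attributes: Project1 ∩ Project2 = {PName, MgrID}.
Closure of {PName, MgrID}: PName → Start applies, adding Start; Start → Budget applies, adding Budget; MgrID → DeptNo applies, adding DeptNo. So (PName, MgrID)⁺ = {Budget, DeptNo, Start, PName, MgrID}.
This closure contains every attribute of Project2, so Project1 ∩ Project2 → Project2. The join is lossless.

Yes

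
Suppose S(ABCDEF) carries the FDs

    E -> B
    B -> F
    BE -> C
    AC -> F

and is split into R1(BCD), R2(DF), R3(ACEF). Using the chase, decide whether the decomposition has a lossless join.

Chase test. Columns are ABCDEF; row i has aⱼ where attribute j ∈ Ri, else bᵢⱼ.
Initial tableau (one row per fragment):
  row 1: b11 a2 a3 a4 b15 b16
  row 2: b21 b22 b23 a4 b25 a6
  row 3: a1 b32 a3 b34 a5 a6
No row becomes fully distinguished — the join is lossy.

No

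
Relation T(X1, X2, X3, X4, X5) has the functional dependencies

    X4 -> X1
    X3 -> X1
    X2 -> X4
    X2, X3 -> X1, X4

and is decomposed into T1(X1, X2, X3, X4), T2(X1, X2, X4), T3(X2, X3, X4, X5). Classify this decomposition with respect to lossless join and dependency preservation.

Lossless test (chase): Rows 1 and 3 agree on X4; apply X4→X1 and equate their X1 entries. Row 3 is now all distinguished symbols — the join is lossless.
Dependency preservation: every FD's attributes lie within a single fragment, so each can be enforced locally — preserved.

lossless and dependency-preserving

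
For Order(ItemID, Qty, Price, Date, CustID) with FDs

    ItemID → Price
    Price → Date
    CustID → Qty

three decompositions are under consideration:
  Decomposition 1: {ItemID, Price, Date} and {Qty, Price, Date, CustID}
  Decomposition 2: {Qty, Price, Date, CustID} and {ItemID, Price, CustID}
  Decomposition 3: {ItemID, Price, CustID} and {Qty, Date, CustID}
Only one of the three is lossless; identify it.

Decomposition 2

Decomposition 1: common = {Price, Date}, closure = {Price, Date} → lossy.
Decomposition 2: common = {Price, CustID}, closure = {Qty, Price, Date, CustID} → lossless.
Decomposition 3: common = {CustID}, closure = {Qty, CustID} → lossy.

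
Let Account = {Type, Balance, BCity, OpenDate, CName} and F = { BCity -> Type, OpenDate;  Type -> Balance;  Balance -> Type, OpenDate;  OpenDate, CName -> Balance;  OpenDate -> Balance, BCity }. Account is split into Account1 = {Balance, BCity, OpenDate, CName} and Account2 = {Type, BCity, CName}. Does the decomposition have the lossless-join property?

Yes

Common attributes: Account1 ∩ Account2 = {BCity, CName}.
Closure of {BCity, CName}: BCity → Type, OpenDate applies, adding Type, OpenDate; Type → Balance applies, adding Balance. So (BCity, CName)⁺ = {Type, Balance, BCity, OpenDate, CName}.
This closure contains every attribute of Account1, so Account1 ∩ Account2 → Account1. The join is lossless.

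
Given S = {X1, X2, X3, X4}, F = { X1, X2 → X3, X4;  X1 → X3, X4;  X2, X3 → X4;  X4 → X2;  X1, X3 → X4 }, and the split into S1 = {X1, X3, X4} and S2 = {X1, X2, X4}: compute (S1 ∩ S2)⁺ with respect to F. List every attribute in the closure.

X1, X2, X3, X4

S1 ∩ S2 = {X1, X4}.
X1 → X3, X4 applies, adding X3
X4 → X2 applies, adding X2
Closure: {X1, X2, X3, X4}.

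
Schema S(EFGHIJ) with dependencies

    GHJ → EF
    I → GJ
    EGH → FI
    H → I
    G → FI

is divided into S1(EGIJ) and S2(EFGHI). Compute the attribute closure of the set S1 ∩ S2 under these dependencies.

S1 ∩ S2 = {EGI}.
I → GJ applies, adding J
G → FI applies, adding F
Closure: {EFGIJ}.

EFGIJ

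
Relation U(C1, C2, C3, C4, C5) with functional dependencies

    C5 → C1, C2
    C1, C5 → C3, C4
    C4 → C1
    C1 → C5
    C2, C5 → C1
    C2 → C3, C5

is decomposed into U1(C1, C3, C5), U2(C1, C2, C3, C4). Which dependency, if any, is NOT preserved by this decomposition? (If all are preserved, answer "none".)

none

C5 → C1, C2: restricted closure across fragments reaches C1, C2.
C1, C5 → C3, C4: restricted closure across fragments reaches C3, C4.
C4 → C1 lies within U2.
C1 → C5 lies within U1.
C2, C5 → C1: restricted closure across fragments reaches C1.
C2 → C3, C5: restricted closure across fragments reaches C3, C5.
Every dependency is enforceable on the fragments, so the decomposition is dependency-preserving.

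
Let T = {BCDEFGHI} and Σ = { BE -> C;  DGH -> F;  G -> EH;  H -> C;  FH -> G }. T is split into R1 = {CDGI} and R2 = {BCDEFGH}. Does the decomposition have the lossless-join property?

Common attributes: R1 ∩ R2 = {CDG}.
Closure of {CDG}: G → EH applies, adding EH; DGH → F applies, adding F. So (CDG)⁺ = {CDEFGH}.
The closure contains neither all of R1 = {CDGI} nor all of R2 = {BCDEFGH}, so the common attributes are not a superkey of either fragment. The join is lossy.

No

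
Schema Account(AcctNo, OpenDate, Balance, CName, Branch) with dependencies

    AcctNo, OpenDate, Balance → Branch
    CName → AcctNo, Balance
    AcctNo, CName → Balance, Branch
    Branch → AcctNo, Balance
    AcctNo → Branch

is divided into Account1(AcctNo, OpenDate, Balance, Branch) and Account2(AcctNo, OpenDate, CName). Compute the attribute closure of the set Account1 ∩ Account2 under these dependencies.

Account1 ∩ Account2 = {AcctNo, OpenDate}.
AcctNo → Branch applies, adding Branch
Branch → AcctNo, Balance applies, adding Balance
Closure: {AcctNo, OpenDate, Balance, Branch}.

AcctNo, OpenDate, Balance, Branch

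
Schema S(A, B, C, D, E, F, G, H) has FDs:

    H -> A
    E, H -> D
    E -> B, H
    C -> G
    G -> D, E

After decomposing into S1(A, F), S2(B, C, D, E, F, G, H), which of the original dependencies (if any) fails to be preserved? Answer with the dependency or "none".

Check H → A: no single fragment contains all of {A, H}, and the restricted closure of {H} across the fragments never reaches {A}.
E, H → D is preserved.
E → B, H is preserved.
C → G is preserved.
G → D, E is preserved.

H -> A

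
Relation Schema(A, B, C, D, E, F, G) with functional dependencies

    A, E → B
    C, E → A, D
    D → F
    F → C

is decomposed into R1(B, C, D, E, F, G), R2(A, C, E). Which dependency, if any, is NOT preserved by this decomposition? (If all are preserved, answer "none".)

Check A, E → B: no single fragment contains all of {A, B, E}, and the restricted closure of {A, E} across the fragments never reaches {B}.
C, E → A, D is preserved.
D → F is preserved.
F → C is preserved.

A, E → B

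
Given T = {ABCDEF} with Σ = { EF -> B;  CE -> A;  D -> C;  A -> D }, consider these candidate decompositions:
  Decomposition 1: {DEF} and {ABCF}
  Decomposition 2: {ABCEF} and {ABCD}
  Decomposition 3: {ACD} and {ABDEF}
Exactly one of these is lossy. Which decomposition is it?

Decomposition 1

Decomposition 1: common = {F}, closure = {F} → lossy.
Decomposition 2: common = {ABC}, closure = {ABCD} → lossless.
Decomposition 3: common = {AD}, closure = {ACD} → lossless.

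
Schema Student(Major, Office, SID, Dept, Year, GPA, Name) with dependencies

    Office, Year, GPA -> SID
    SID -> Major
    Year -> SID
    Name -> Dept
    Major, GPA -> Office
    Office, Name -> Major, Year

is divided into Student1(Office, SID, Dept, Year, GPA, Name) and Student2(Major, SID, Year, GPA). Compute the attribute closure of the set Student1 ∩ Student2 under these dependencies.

Student1 ∩ Student2 = {SID, Year, GPA}.
SID → Major applies, adding Major
Major, GPA → Office applies, adding Office
Closure: {Major, Office, SID, Year, GPA}.

Major, Office, SID, Year, GPA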